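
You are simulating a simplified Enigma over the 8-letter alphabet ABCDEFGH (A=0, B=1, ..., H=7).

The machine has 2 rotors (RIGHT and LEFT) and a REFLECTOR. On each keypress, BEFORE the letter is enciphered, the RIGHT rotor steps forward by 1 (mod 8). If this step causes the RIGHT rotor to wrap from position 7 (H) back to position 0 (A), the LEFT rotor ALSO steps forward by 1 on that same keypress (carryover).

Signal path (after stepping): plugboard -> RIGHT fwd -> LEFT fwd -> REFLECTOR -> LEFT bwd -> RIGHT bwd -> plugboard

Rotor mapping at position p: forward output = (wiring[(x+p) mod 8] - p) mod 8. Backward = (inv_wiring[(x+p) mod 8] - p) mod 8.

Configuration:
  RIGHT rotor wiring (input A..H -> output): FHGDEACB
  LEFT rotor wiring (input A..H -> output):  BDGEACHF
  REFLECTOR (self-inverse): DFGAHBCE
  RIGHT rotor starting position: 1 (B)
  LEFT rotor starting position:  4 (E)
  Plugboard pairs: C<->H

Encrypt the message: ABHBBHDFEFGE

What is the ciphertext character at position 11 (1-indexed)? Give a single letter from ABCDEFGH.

Char 1 ('A'): step: R->2, L=4; A->plug->A->R->E->L->F->refl->B->L'->D->R'->G->plug->G
Char 2 ('B'): step: R->3, L=4; B->plug->B->R->B->L->G->refl->C->L'->G->R'->E->plug->E
Char 3 ('H'): step: R->4, L=4; H->plug->C->R->G->L->C->refl->G->L'->B->R'->E->plug->E
Char 4 ('B'): step: R->5, L=4; B->plug->B->R->F->L->H->refl->E->L'->A->R'->D->plug->D
Char 5 ('B'): step: R->6, L=4; B->plug->B->R->D->L->B->refl->F->L'->E->R'->A->plug->A
Char 6 ('H'): step: R->7, L=4; H->plug->C->R->A->L->E->refl->H->L'->F->R'->F->plug->F
Char 7 ('D'): step: R->0, L->5 (L advanced); D->plug->D->R->D->L->E->refl->H->L'->G->R'->C->plug->H
Char 8 ('F'): step: R->1, L=5; F->plug->F->R->B->L->C->refl->G->L'->E->R'->H->plug->C
Char 9 ('E'): step: R->2, L=5; E->plug->E->R->A->L->F->refl->B->L'->F->R'->H->plug->C
Char 10 ('F'): step: R->3, L=5; F->plug->F->R->C->L->A->refl->D->L'->H->R'->D->plug->D
Char 11 ('G'): step: R->4, L=5; G->plug->G->R->C->L->A->refl->D->L'->H->R'->H->plug->C

C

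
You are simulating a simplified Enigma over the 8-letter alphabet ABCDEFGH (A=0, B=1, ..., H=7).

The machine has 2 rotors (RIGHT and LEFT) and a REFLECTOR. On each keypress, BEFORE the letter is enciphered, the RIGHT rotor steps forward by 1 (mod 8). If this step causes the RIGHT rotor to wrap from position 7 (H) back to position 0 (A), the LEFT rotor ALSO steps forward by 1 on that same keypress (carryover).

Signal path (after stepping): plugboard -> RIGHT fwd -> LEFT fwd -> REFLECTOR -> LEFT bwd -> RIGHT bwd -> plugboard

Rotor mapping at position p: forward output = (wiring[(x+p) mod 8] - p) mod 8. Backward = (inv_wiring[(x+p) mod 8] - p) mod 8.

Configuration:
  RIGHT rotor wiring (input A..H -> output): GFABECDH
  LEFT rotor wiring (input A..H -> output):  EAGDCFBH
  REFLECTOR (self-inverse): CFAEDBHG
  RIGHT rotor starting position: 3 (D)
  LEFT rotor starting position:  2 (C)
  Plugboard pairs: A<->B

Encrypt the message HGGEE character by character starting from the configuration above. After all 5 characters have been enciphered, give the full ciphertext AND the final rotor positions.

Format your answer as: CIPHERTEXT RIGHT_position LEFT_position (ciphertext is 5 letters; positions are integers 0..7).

Char 1 ('H'): step: R->4, L=2; H->plug->H->R->F->L->F->refl->B->L'->B->R'->F->plug->F
Char 2 ('G'): step: R->5, L=2; G->plug->G->R->E->L->H->refl->G->L'->H->R'->H->plug->H
Char 3 ('G'): step: R->6, L=2; G->plug->G->R->G->L->C->refl->A->L'->C->R'->E->plug->E
Char 4 ('E'): step: R->7, L=2; E->plug->E->R->C->L->A->refl->C->L'->G->R'->C->plug->C
Char 5 ('E'): step: R->0, L->3 (L advanced); E->plug->E->R->E->L->E->refl->D->L'->H->R'->H->plug->H
Final: ciphertext=FHECH, RIGHT=0, LEFT=3

Answer: FHECH 0 3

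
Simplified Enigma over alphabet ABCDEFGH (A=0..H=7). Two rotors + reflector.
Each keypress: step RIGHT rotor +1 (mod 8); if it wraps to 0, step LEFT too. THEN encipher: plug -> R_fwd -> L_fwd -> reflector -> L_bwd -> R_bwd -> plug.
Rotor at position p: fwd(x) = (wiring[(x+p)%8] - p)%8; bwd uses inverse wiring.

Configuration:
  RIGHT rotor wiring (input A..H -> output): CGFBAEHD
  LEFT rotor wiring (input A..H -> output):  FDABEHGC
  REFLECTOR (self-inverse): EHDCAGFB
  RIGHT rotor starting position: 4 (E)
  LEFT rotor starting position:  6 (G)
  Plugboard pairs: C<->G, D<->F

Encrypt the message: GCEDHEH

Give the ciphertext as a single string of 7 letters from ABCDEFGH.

Char 1 ('G'): step: R->5, L=6; G->plug->C->R->G->L->G->refl->F->L'->D->R'->H->plug->H
Char 2 ('C'): step: R->6, L=6; C->plug->G->R->C->L->H->refl->B->L'->H->R'->E->plug->E
Char 3 ('E'): step: R->7, L=6; E->plug->E->R->C->L->H->refl->B->L'->H->R'->C->plug->G
Char 4 ('D'): step: R->0, L->7 (L advanced); D->plug->F->R->E->L->C->refl->D->L'->A->R'->E->plug->E
Char 5 ('H'): step: R->1, L=7; H->plug->H->R->B->L->G->refl->F->L'->F->R'->A->plug->A
Char 6 ('E'): step: R->2, L=7; E->plug->E->R->F->L->F->refl->G->L'->B->R'->F->plug->D
Char 7 ('H'): step: R->3, L=7; H->plug->H->R->C->L->E->refl->A->L'->G->R'->A->plug->A

Answer: HEGEADA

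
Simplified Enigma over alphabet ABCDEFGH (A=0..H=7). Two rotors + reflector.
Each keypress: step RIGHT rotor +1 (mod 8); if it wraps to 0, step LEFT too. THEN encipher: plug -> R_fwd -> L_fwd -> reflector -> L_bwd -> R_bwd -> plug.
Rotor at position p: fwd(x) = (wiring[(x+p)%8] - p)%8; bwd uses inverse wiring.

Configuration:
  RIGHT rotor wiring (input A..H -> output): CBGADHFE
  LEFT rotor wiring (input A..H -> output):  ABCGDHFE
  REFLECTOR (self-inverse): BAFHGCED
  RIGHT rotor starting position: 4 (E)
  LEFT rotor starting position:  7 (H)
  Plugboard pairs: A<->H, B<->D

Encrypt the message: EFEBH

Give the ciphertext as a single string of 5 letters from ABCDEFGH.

Answer: GEADA

Derivation:
Char 1 ('E'): step: R->5, L=7; E->plug->E->R->E->L->H->refl->D->L'->D->R'->G->plug->G
Char 2 ('F'): step: R->6, L=7; F->plug->F->R->C->L->C->refl->F->L'->A->R'->E->plug->E
Char 3 ('E'): step: R->7, L=7; E->plug->E->R->B->L->B->refl->A->L'->G->R'->H->plug->A
Char 4 ('B'): step: R->0, L->0 (L advanced); B->plug->D->R->A->L->A->refl->B->L'->B->R'->B->plug->D
Char 5 ('H'): step: R->1, L=0; H->plug->A->R->A->L->A->refl->B->L'->B->R'->H->plug->A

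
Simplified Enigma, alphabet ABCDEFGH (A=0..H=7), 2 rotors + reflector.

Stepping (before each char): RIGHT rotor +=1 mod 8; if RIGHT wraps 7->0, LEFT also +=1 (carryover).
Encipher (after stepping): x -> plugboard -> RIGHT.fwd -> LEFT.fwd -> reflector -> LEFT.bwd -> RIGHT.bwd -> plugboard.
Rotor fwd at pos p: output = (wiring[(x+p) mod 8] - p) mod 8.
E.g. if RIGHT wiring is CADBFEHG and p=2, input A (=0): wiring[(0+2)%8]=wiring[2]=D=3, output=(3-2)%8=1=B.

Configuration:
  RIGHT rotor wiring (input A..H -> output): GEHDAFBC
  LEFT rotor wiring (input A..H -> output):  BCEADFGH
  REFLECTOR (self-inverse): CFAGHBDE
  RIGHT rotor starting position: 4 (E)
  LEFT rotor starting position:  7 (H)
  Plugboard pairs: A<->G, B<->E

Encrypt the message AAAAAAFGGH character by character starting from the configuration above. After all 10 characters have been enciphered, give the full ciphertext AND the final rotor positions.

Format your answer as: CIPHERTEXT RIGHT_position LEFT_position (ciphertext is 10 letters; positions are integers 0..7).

Answer: FDHDGCADCA 6 0

Derivation:
Char 1 ('A'): step: R->5, L=7; A->plug->G->R->G->L->G->refl->D->L'->C->R'->F->plug->F
Char 2 ('A'): step: R->6, L=7; A->plug->G->R->C->L->D->refl->G->L'->G->R'->D->plug->D
Char 3 ('A'): step: R->7, L=7; A->plug->G->R->G->L->G->refl->D->L'->C->R'->H->plug->H
Char 4 ('A'): step: R->0, L->0 (L advanced); A->plug->G->R->B->L->C->refl->A->L'->D->R'->D->plug->D
Char 5 ('A'): step: R->1, L=0; A->plug->G->R->B->L->C->refl->A->L'->D->R'->A->plug->G
Char 6 ('A'): step: R->2, L=0; A->plug->G->R->E->L->D->refl->G->L'->G->R'->C->plug->C
Char 7 ('F'): step: R->3, L=0; F->plug->F->R->D->L->A->refl->C->L'->B->R'->G->plug->A
Char 8 ('G'): step: R->4, L=0; G->plug->A->R->E->L->D->refl->G->L'->G->R'->D->plug->D
Char 9 ('G'): step: R->5, L=0; G->plug->A->R->A->L->B->refl->F->L'->F->R'->C->plug->C
Char 10 ('H'): step: R->6, L=0; H->plug->H->R->H->L->H->refl->E->L'->C->R'->G->plug->A
Final: ciphertext=FDHDGCADCA, RIGHT=6, LEFT=0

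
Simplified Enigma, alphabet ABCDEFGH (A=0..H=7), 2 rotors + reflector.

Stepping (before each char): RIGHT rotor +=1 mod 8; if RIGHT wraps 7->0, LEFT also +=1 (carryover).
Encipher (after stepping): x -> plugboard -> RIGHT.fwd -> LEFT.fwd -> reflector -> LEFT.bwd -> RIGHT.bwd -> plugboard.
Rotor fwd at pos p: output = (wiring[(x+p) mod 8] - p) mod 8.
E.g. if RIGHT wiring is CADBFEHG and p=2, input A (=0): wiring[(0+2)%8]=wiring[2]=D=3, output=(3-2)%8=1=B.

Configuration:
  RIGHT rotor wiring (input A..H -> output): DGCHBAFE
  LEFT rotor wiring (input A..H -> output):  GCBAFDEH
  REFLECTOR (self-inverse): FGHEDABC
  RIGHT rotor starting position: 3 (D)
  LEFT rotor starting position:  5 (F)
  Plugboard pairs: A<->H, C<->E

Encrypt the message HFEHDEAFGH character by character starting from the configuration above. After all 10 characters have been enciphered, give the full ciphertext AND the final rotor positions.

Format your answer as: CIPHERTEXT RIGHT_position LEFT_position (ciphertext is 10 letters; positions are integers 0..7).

Answer: GDBAEHCCHA 5 6

Derivation:
Char 1 ('H'): step: R->4, L=5; H->plug->A->R->F->L->E->refl->D->L'->G->R'->G->plug->G
Char 2 ('F'): step: R->5, L=5; F->plug->F->R->F->L->E->refl->D->L'->G->R'->D->plug->D
Char 3 ('E'): step: R->6, L=5; E->plug->C->R->F->L->E->refl->D->L'->G->R'->B->plug->B
Char 4 ('H'): step: R->7, L=5; H->plug->A->R->F->L->E->refl->D->L'->G->R'->H->plug->A
Char 5 ('D'): step: R->0, L->6 (L advanced); D->plug->D->R->H->L->F->refl->A->L'->C->R'->C->plug->E
Char 6 ('E'): step: R->1, L=6; E->plug->C->R->G->L->H->refl->C->L'->F->R'->A->plug->H
Char 7 ('A'): step: R->2, L=6; A->plug->H->R->E->L->D->refl->E->L'->D->R'->E->plug->C
Char 8 ('F'): step: R->3, L=6; F->plug->F->R->A->L->G->refl->B->L'->B->R'->E->plug->C
Char 9 ('G'): step: R->4, L=6; G->plug->G->R->G->L->H->refl->C->L'->F->R'->A->plug->H
Char 10 ('H'): step: R->5, L=6; H->plug->A->R->D->L->E->refl->D->L'->E->R'->H->plug->A
Final: ciphertext=GDBAEHCCHA, RIGHT=5, LEFT=6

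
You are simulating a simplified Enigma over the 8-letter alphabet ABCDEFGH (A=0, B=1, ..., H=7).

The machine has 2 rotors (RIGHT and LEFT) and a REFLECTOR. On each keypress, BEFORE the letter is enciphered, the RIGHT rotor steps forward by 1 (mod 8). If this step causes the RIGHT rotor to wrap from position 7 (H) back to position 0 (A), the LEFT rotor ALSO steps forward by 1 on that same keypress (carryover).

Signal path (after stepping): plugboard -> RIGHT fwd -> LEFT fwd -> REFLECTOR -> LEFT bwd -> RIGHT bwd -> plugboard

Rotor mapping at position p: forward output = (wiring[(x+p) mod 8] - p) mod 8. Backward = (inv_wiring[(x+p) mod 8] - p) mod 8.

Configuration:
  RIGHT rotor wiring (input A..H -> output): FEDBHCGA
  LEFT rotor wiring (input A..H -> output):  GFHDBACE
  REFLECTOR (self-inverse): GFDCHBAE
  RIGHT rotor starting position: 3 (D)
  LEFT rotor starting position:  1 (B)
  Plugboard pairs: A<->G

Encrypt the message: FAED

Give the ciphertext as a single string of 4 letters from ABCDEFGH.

Char 1 ('F'): step: R->4, L=1; F->plug->F->R->A->L->E->refl->H->L'->E->R'->D->plug->D
Char 2 ('A'): step: R->5, L=1; A->plug->G->R->E->L->H->refl->E->L'->A->R'->D->plug->D
Char 3 ('E'): step: R->6, L=1; E->plug->E->R->F->L->B->refl->F->L'->H->R'->C->plug->C
Char 4 ('D'): step: R->7, L=1; D->plug->D->R->E->L->H->refl->E->L'->A->R'->F->plug->F

Answer: DDCF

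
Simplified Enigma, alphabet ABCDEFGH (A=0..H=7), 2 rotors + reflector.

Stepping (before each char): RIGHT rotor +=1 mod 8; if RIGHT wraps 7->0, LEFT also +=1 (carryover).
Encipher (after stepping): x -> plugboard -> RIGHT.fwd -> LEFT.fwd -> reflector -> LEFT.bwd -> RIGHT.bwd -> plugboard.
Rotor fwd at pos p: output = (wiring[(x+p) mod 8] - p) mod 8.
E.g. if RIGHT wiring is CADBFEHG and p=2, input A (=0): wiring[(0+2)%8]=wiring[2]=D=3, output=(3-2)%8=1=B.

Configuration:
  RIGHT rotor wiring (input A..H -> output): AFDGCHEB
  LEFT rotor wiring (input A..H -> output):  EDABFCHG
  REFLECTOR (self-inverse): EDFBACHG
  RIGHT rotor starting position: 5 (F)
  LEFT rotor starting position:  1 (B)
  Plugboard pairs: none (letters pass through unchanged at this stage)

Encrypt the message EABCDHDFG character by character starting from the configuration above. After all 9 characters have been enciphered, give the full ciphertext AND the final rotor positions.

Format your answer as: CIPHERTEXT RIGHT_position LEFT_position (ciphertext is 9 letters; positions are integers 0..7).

Answer: HFCFHDBCA 6 2

Derivation:
Char 1 ('E'): step: R->6, L=1; E->plug->E->R->F->L->G->refl->H->L'->B->R'->H->plug->H
Char 2 ('A'): step: R->7, L=1; A->plug->A->R->C->L->A->refl->E->L'->D->R'->F->plug->F
Char 3 ('B'): step: R->0, L->2 (L advanced); B->plug->B->R->F->L->E->refl->A->L'->D->R'->C->plug->C
Char 4 ('C'): step: R->1, L=2; C->plug->C->R->F->L->E->refl->A->L'->D->R'->F->plug->F
Char 5 ('D'): step: R->2, L=2; D->plug->D->R->F->L->E->refl->A->L'->D->R'->H->plug->H
Char 6 ('H'): step: R->3, L=2; H->plug->H->R->A->L->G->refl->H->L'->B->R'->D->plug->D
Char 7 ('D'): step: R->4, L=2; D->plug->D->R->F->L->E->refl->A->L'->D->R'->B->plug->B
Char 8 ('F'): step: R->5, L=2; F->plug->F->R->G->L->C->refl->F->L'->E->R'->C->plug->C
Char 9 ('G'): step: R->6, L=2; G->plug->G->R->E->L->F->refl->C->L'->G->R'->A->plug->A
Final: ciphertext=HFCFHDBCA, RIGHT=6, LEFT=2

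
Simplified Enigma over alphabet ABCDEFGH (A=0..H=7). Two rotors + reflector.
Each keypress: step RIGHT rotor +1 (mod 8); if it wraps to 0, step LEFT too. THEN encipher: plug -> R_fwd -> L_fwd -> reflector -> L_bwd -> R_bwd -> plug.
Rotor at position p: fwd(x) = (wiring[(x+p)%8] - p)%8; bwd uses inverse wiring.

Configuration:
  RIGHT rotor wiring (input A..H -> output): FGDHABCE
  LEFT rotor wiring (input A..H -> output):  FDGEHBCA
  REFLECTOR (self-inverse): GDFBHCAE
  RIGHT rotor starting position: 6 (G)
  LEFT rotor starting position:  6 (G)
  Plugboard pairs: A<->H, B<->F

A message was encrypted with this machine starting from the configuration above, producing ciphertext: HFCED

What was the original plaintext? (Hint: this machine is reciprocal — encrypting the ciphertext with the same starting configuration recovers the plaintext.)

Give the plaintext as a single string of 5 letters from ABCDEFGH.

Char 1 ('H'): step: R->7, L=6; H->plug->A->R->F->L->G->refl->A->L'->E->R'->D->plug->D
Char 2 ('F'): step: R->0, L->7 (L advanced); F->plug->B->R->G->L->C->refl->F->L'->E->R'->H->plug->A
Char 3 ('C'): step: R->1, L=7; C->plug->C->R->G->L->C->refl->F->L'->E->R'->H->plug->A
Char 4 ('E'): step: R->2, L=7; E->plug->E->R->A->L->B->refl->D->L'->H->R'->D->plug->D
Char 5 ('D'): step: R->3, L=7; D->plug->D->R->H->L->D->refl->B->L'->A->R'->H->plug->A

Answer: DAADA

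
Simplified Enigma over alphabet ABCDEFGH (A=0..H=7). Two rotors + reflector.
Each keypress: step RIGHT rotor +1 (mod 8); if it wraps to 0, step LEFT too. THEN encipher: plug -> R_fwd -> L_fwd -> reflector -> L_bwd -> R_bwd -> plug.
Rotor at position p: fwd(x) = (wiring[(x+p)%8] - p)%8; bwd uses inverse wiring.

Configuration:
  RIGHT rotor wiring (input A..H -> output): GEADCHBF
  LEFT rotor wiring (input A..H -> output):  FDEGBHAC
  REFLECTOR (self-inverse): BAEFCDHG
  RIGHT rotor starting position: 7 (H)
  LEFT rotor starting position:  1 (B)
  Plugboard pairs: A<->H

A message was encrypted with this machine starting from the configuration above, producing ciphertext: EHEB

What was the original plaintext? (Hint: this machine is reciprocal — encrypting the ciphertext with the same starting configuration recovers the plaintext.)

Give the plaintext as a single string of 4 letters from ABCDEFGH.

Answer: BEDA

Derivation:
Char 1 ('E'): step: R->0, L->2 (L advanced); E->plug->E->R->C->L->H->refl->G->L'->E->R'->B->plug->B
Char 2 ('H'): step: R->1, L=2; H->plug->A->R->D->L->F->refl->D->L'->G->R'->E->plug->E
Char 3 ('E'): step: R->2, L=2; E->plug->E->R->H->L->B->refl->A->L'->F->R'->D->plug->D
Char 4 ('B'): step: R->3, L=2; B->plug->B->R->H->L->B->refl->A->L'->F->R'->H->plug->A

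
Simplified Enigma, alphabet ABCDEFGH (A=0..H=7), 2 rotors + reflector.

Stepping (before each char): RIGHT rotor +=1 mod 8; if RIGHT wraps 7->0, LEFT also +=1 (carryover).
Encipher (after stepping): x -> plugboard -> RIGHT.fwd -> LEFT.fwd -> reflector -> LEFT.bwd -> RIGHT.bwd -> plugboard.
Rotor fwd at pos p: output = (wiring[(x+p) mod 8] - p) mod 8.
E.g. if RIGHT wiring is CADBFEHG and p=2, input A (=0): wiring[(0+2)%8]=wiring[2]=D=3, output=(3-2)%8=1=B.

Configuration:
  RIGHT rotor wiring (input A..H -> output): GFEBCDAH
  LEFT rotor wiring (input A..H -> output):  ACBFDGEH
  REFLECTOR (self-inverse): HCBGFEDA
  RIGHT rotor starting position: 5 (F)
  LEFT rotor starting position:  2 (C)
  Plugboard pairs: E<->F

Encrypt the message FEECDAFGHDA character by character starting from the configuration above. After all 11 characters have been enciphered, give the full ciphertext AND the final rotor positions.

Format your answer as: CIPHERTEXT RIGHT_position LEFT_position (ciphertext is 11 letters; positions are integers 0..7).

Answer: BDGBFHBHGGC 0 4

Derivation:
Char 1 ('F'): step: R->6, L=2; F->plug->E->R->G->L->G->refl->D->L'->B->R'->B->plug->B
Char 2 ('E'): step: R->7, L=2; E->plug->F->R->D->L->E->refl->F->L'->F->R'->D->plug->D
Char 3 ('E'): step: R->0, L->3 (L advanced); E->plug->F->R->D->L->B->refl->C->L'->A->R'->G->plug->G
Char 4 ('C'): step: R->1, L=3; C->plug->C->R->A->L->C->refl->B->L'->D->R'->B->plug->B
Char 5 ('D'): step: R->2, L=3; D->plug->D->R->B->L->A->refl->H->L'->G->R'->E->plug->F
Char 6 ('A'): step: R->3, L=3; A->plug->A->R->G->L->H->refl->A->L'->B->R'->H->plug->H
Char 7 ('F'): step: R->4, L=3; F->plug->E->R->C->L->D->refl->G->L'->H->R'->B->plug->B
Char 8 ('G'): step: R->5, L=3; G->plug->G->R->E->L->E->refl->F->L'->F->R'->H->plug->H
Char 9 ('H'): step: R->6, L=3; H->plug->H->R->F->L->F->refl->E->L'->E->R'->G->plug->G
Char 10 ('D'): step: R->7, L=3; D->plug->D->R->F->L->F->refl->E->L'->E->R'->G->plug->G
Char 11 ('A'): step: R->0, L->4 (L advanced); A->plug->A->R->G->L->F->refl->E->L'->E->R'->C->plug->C
Final: ciphertext=BDGBFHBHGGC, RIGHT=0, LEFT=4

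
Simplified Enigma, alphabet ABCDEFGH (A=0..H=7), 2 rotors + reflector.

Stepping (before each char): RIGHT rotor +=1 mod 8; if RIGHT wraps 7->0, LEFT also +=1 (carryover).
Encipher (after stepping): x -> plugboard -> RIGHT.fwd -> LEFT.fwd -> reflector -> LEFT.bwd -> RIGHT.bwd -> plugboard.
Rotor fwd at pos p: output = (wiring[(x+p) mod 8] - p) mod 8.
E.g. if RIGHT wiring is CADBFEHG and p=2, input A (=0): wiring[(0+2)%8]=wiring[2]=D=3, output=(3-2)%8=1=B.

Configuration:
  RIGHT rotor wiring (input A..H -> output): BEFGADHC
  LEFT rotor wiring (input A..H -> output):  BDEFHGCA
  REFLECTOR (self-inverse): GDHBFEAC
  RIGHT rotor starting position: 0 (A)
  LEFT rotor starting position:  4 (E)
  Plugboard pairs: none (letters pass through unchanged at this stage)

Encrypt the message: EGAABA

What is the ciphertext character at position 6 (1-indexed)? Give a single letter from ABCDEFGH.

Char 1 ('E'): step: R->1, L=4; E->plug->E->R->C->L->G->refl->A->L'->G->R'->F->plug->F
Char 2 ('G'): step: R->2, L=4; G->plug->G->R->H->L->B->refl->D->L'->A->R'->F->plug->F
Char 3 ('A'): step: R->3, L=4; A->plug->A->R->D->L->E->refl->F->L'->E->R'->D->plug->D
Char 4 ('A'): step: R->4, L=4; A->plug->A->R->E->L->F->refl->E->L'->D->R'->C->plug->C
Char 5 ('B'): step: R->5, L=4; B->plug->B->R->C->L->G->refl->A->L'->G->R'->A->plug->A
Char 6 ('A'): step: R->6, L=4; A->plug->A->R->B->L->C->refl->H->L'->F->R'->H->plug->H

H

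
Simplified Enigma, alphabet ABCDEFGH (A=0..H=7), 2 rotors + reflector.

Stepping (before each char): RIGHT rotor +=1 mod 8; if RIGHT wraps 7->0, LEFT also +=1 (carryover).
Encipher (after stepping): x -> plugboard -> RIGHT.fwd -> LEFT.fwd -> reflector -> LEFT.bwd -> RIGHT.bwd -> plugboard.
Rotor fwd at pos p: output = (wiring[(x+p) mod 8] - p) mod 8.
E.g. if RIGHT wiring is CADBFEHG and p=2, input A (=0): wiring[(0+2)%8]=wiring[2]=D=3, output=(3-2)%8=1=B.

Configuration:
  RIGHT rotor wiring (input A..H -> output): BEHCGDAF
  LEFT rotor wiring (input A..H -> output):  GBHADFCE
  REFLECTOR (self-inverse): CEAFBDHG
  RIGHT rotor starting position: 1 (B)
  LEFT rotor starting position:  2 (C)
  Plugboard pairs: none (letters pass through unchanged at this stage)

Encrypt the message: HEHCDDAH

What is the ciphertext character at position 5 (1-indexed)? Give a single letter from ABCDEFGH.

Char 1 ('H'): step: R->2, L=2; H->plug->H->R->C->L->B->refl->E->L'->G->R'->E->plug->E
Char 2 ('E'): step: R->3, L=2; E->plug->E->R->C->L->B->refl->E->L'->G->R'->F->plug->F
Char 3 ('H'): step: R->4, L=2; H->plug->H->R->G->L->E->refl->B->L'->C->R'->A->plug->A
Char 4 ('C'): step: R->5, L=2; C->plug->C->R->A->L->F->refl->D->L'->D->R'->B->plug->B
Char 5 ('D'): step: R->6, L=2; D->plug->D->R->G->L->E->refl->B->L'->C->R'->A->plug->A

A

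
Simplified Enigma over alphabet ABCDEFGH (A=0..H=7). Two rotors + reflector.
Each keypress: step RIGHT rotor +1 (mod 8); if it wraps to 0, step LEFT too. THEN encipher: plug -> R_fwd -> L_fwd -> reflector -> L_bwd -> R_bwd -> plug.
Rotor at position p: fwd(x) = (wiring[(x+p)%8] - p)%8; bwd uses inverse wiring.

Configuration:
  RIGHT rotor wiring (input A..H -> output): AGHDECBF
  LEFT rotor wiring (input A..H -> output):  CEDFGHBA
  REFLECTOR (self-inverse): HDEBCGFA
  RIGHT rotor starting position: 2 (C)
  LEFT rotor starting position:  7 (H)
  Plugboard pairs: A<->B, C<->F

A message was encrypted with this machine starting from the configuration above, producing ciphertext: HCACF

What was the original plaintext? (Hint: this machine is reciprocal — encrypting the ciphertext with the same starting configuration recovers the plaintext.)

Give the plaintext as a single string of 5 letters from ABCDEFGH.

Answer: EECGG

Derivation:
Char 1 ('H'): step: R->3, L=7; H->plug->H->R->E->L->G->refl->F->L'->C->R'->E->plug->E
Char 2 ('C'): step: R->4, L=7; C->plug->F->R->C->L->F->refl->G->L'->E->R'->E->plug->E
Char 3 ('A'): step: R->5, L=7; A->plug->B->R->E->L->G->refl->F->L'->C->R'->F->plug->C
Char 4 ('C'): step: R->6, L=7; C->plug->F->R->F->L->H->refl->A->L'->G->R'->G->plug->G
Char 5 ('F'): step: R->7, L=7; F->plug->C->R->H->L->C->refl->E->L'->D->R'->G->plug->G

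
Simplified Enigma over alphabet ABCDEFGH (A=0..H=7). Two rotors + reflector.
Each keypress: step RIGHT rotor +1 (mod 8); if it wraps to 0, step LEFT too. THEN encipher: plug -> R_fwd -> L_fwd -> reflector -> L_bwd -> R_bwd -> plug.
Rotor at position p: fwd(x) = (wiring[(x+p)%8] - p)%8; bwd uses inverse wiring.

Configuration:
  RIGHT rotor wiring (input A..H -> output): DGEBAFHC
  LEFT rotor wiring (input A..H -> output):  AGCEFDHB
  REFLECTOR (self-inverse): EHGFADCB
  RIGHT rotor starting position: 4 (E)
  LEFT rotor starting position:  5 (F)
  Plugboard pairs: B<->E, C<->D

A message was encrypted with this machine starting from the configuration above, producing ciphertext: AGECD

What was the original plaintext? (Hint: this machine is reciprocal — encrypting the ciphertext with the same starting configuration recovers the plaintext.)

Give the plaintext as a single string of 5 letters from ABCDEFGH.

Char 1 ('A'): step: R->5, L=5; A->plug->A->R->A->L->G->refl->C->L'->B->R'->E->plug->B
Char 2 ('G'): step: R->6, L=5; G->plug->G->R->C->L->E->refl->A->L'->H->R'->H->plug->H
Char 3 ('E'): step: R->7, L=5; E->plug->B->R->E->L->B->refl->H->L'->G->R'->G->plug->G
Char 4 ('C'): step: R->0, L->6 (L advanced); C->plug->D->R->B->L->D->refl->F->L'->H->R'->G->plug->G
Char 5 ('D'): step: R->1, L=6; D->plug->C->R->A->L->B->refl->H->L'->G->R'->F->plug->F

Answer: BHGGF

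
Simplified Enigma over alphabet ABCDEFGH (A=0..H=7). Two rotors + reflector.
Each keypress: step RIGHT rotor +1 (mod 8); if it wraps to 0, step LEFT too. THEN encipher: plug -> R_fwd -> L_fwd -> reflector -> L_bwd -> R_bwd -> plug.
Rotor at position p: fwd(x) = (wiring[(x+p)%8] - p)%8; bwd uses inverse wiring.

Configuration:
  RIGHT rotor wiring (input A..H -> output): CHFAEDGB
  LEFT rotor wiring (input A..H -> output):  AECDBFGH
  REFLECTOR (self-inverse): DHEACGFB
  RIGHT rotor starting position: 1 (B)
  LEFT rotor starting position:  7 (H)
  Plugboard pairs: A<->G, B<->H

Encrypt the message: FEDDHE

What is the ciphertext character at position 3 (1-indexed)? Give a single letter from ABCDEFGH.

Char 1 ('F'): step: R->2, L=7; F->plug->F->R->H->L->H->refl->B->L'->B->R'->D->plug->D
Char 2 ('E'): step: R->3, L=7; E->plug->E->R->G->L->G->refl->F->L'->C->R'->H->plug->B
Char 3 ('D'): step: R->4, L=7; D->plug->D->R->F->L->C->refl->E->L'->E->R'->H->plug->B

B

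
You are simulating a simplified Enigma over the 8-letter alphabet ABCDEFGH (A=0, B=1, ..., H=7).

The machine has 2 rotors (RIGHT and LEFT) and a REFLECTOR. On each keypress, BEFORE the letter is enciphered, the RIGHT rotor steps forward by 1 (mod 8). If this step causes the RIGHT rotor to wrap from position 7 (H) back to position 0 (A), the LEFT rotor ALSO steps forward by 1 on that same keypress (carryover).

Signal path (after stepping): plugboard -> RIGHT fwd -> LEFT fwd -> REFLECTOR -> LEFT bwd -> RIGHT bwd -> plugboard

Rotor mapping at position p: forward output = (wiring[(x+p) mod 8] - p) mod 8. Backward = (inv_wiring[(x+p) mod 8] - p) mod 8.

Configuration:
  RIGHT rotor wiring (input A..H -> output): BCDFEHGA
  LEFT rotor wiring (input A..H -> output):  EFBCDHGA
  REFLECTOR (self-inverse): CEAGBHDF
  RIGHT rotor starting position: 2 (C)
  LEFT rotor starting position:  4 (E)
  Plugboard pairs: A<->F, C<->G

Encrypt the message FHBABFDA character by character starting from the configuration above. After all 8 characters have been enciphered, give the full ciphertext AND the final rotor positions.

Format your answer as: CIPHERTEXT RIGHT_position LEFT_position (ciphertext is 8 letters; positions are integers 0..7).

Char 1 ('F'): step: R->3, L=4; F->plug->A->R->C->L->C->refl->A->L'->E->R'->C->plug->G
Char 2 ('H'): step: R->4, L=4; H->plug->H->R->B->L->D->refl->G->L'->H->R'->G->plug->C
Char 3 ('B'): step: R->5, L=4; B->plug->B->R->B->L->D->refl->G->L'->H->R'->H->plug->H
Char 4 ('A'): step: R->6, L=4; A->plug->F->R->H->L->G->refl->D->L'->B->R'->H->plug->H
Char 5 ('B'): step: R->7, L=4; B->plug->B->R->C->L->C->refl->A->L'->E->R'->D->plug->D
Char 6 ('F'): step: R->0, L->5 (L advanced); F->plug->A->R->B->L->B->refl->E->L'->F->R'->D->plug->D
Char 7 ('D'): step: R->1, L=5; D->plug->D->R->D->L->H->refl->F->L'->G->R'->E->plug->E
Char 8 ('A'): step: R->2, L=5; A->plug->F->R->G->L->F->refl->H->L'->D->R'->B->plug->B
Final: ciphertext=GCHHDDEB, RIGHT=2, LEFT=5

Answer: GCHHDDEB 2 5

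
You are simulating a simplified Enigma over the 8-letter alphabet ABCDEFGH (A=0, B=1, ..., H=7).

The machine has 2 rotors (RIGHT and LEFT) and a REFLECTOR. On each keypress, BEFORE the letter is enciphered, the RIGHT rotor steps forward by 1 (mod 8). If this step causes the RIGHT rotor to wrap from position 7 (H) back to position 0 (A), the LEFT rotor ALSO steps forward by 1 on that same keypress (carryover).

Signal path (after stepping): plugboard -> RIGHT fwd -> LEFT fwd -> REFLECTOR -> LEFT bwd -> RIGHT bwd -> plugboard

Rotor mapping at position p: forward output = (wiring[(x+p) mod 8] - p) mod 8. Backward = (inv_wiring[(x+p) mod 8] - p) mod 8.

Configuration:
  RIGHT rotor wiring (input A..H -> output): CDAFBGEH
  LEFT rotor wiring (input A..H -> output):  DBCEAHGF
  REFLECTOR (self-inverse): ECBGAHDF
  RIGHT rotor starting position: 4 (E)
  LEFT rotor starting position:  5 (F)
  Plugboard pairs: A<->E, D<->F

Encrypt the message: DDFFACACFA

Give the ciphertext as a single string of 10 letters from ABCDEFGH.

Char 1 ('D'): step: R->5, L=5; D->plug->F->R->D->L->G->refl->D->L'->H->R'->B->plug->B
Char 2 ('D'): step: R->6, L=5; D->plug->F->R->H->L->D->refl->G->L'->D->R'->G->plug->G
Char 3 ('F'): step: R->7, L=5; F->plug->D->R->B->L->B->refl->C->L'->A->R'->A->plug->E
Char 4 ('F'): step: R->0, L->6 (L advanced); F->plug->D->R->F->L->G->refl->D->L'->D->R'->B->plug->B
Char 5 ('A'): step: R->1, L=6; A->plug->E->R->F->L->G->refl->D->L'->D->R'->F->plug->D
Char 6 ('C'): step: R->2, L=6; C->plug->C->R->H->L->B->refl->C->L'->G->R'->A->plug->E
Char 7 ('A'): step: R->3, L=6; A->plug->E->R->E->L->E->refl->A->L'->A->R'->G->plug->G
Char 8 ('C'): step: R->4, L=6; C->plug->C->R->A->L->A->refl->E->L'->E->R'->G->plug->G
Char 9 ('F'): step: R->5, L=6; F->plug->D->R->F->L->G->refl->D->L'->D->R'->F->plug->D
Char 10 ('A'): step: R->6, L=6; A->plug->E->R->C->L->F->refl->H->L'->B->R'->B->plug->B

Answer: BGEBDEGGDB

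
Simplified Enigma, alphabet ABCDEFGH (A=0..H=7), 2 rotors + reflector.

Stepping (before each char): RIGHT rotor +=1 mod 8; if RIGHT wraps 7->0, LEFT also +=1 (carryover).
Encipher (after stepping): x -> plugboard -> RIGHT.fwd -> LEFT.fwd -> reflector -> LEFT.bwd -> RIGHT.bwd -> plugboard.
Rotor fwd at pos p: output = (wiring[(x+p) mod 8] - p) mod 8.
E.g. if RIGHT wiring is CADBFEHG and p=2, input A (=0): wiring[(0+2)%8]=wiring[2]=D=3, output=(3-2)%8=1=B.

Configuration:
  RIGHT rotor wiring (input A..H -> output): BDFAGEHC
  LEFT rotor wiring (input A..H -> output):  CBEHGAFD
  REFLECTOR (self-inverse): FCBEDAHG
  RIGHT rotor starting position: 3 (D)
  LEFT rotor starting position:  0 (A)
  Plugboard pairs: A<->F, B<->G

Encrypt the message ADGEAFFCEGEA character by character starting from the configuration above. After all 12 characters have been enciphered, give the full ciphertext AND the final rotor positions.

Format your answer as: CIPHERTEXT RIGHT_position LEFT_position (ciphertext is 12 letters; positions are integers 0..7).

Answer: FBCHHGAFBDHD 7 1

Derivation:
Char 1 ('A'): step: R->4, L=0; A->plug->F->R->H->L->D->refl->E->L'->C->R'->A->plug->F
Char 2 ('D'): step: R->5, L=0; D->plug->D->R->E->L->G->refl->H->L'->D->R'->G->plug->B
Char 3 ('G'): step: R->6, L=0; G->plug->B->R->E->L->G->refl->H->L'->D->R'->C->plug->C
Char 4 ('E'): step: R->7, L=0; E->plug->E->R->B->L->B->refl->C->L'->A->R'->H->plug->H
Char 5 ('A'): step: R->0, L->1 (L advanced); A->plug->F->R->E->L->H->refl->G->L'->C->R'->H->plug->H
Char 6 ('F'): step: R->1, L=1; F->plug->A->R->C->L->G->refl->H->L'->E->R'->B->plug->G
Char 7 ('F'): step: R->2, L=1; F->plug->A->R->D->L->F->refl->A->L'->A->R'->F->plug->A
Char 8 ('C'): step: R->3, L=1; C->plug->C->R->B->L->D->refl->E->L'->F->R'->A->plug->F
Char 9 ('E'): step: R->4, L=1; E->plug->E->R->F->L->E->refl->D->L'->B->R'->G->plug->B
Char 10 ('G'): step: R->5, L=1; G->plug->B->R->C->L->G->refl->H->L'->E->R'->D->plug->D
Char 11 ('E'): step: R->6, L=1; E->plug->E->R->H->L->B->refl->C->L'->G->R'->H->plug->H
Char 12 ('A'): step: R->7, L=1; A->plug->F->R->H->L->B->refl->C->L'->G->R'->D->plug->D
Final: ciphertext=FBCHHGAFBDHD, RIGHT=7, LEFT=1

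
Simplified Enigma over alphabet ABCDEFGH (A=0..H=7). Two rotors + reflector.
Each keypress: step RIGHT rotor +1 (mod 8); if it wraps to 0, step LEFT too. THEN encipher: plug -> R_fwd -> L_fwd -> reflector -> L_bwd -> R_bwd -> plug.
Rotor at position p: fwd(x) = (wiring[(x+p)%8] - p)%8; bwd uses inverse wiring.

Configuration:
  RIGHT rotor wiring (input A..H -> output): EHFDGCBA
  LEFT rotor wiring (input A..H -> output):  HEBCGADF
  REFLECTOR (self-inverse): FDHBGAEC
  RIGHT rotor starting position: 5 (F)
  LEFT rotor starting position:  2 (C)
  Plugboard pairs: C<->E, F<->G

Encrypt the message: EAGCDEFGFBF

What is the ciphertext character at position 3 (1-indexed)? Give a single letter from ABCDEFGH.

Char 1 ('E'): step: R->6, L=2; E->plug->C->R->G->L->F->refl->A->L'->B->R'->D->plug->D
Char 2 ('A'): step: R->7, L=2; A->plug->A->R->B->L->A->refl->F->L'->G->R'->D->plug->D
Char 3 ('G'): step: R->0, L->3 (L advanced); G->plug->F->R->C->L->F->refl->A->L'->D->R'->D->plug->D

D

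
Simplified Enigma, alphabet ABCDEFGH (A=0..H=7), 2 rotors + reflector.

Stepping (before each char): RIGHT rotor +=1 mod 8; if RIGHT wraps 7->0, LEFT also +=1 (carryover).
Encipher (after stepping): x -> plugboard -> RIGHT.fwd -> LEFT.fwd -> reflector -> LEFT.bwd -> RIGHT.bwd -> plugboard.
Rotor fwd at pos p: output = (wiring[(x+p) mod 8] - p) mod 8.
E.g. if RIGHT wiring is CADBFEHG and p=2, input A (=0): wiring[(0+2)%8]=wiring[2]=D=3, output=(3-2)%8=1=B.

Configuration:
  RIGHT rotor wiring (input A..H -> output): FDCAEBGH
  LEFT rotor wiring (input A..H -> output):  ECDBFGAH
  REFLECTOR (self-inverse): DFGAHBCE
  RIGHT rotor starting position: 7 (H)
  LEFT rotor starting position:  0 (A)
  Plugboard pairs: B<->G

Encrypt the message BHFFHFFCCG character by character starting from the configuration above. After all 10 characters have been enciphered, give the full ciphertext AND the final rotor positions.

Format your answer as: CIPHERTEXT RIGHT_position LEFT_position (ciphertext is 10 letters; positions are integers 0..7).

Char 1 ('B'): step: R->0, L->1 (L advanced); B->plug->G->R->G->L->G->refl->C->L'->B->R'->F->plug->F
Char 2 ('H'): step: R->1, L=1; H->plug->H->R->E->L->F->refl->B->L'->A->R'->E->plug->E
Char 3 ('F'): step: R->2, L=1; F->plug->F->R->F->L->H->refl->E->L'->D->R'->G->plug->B
Char 4 ('F'): step: R->3, L=1; F->plug->F->R->C->L->A->refl->D->L'->H->R'->H->plug->H
Char 5 ('H'): step: R->4, L=1; H->plug->H->R->E->L->F->refl->B->L'->A->R'->A->plug->A
Char 6 ('F'): step: R->5, L=1; F->plug->F->R->F->L->H->refl->E->L'->D->R'->G->plug->B
Char 7 ('F'): step: R->6, L=1; F->plug->F->R->C->L->A->refl->D->L'->H->R'->C->plug->C
Char 8 ('C'): step: R->7, L=1; C->plug->C->R->E->L->F->refl->B->L'->A->R'->A->plug->A
Char 9 ('C'): step: R->0, L->2 (L advanced); C->plug->C->R->C->L->D->refl->A->L'->H->R'->H->plug->H
Char 10 ('G'): step: R->1, L=2; G->plug->B->R->B->L->H->refl->E->L'->D->R'->D->plug->D
Final: ciphertext=FEBHABCAHD, RIGHT=1, LEFT=2

Answer: FEBHABCAHD 1 2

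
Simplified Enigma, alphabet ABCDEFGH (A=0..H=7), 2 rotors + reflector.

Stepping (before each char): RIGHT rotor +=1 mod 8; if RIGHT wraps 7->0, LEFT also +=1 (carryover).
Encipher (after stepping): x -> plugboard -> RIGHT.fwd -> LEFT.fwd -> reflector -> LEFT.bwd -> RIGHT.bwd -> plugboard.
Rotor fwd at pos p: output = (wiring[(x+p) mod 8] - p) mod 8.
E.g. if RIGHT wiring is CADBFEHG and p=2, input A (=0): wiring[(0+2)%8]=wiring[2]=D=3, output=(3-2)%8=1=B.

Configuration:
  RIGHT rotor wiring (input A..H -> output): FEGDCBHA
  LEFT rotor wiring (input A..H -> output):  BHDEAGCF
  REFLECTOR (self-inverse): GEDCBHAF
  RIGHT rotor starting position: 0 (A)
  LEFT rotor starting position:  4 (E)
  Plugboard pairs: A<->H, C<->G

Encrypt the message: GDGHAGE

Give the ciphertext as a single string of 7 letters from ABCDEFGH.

Char 1 ('G'): step: R->1, L=4; G->plug->C->R->C->L->G->refl->A->L'->H->R'->G->plug->C
Char 2 ('D'): step: R->2, L=4; D->plug->D->R->H->L->A->refl->G->L'->C->R'->H->plug->A
Char 3 ('G'): step: R->3, L=4; G->plug->C->R->G->L->H->refl->F->L'->E->R'->D->plug->D
Char 4 ('H'): step: R->4, L=4; H->plug->A->R->G->L->H->refl->F->L'->E->R'->D->plug->D
Char 5 ('A'): step: R->5, L=4; A->plug->H->R->F->L->D->refl->C->L'->B->R'->F->plug->F
Char 6 ('G'): step: R->6, L=4; G->plug->C->R->H->L->A->refl->G->L'->C->R'->B->plug->B
Char 7 ('E'): step: R->7, L=4; E->plug->E->R->E->L->F->refl->H->L'->G->R'->B->plug->B

Answer: CADDFBB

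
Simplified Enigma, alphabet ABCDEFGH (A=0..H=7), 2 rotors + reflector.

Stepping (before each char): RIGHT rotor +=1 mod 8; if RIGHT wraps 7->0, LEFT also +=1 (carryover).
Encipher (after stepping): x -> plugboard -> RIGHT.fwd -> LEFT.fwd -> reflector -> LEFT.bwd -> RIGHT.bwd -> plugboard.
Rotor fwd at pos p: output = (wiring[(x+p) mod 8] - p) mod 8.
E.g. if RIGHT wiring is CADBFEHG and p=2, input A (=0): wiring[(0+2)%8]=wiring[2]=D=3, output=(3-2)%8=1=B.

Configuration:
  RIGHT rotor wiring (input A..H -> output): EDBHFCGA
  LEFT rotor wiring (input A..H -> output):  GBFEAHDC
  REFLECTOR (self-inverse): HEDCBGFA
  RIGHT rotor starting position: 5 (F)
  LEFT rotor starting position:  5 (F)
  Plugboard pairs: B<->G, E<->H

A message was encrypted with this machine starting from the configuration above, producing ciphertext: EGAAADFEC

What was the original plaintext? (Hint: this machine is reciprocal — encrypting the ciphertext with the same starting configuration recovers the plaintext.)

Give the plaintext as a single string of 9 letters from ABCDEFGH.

Answer: HFFDEEAAH

Derivation:
Char 1 ('E'): step: R->6, L=5; E->plug->H->R->E->L->E->refl->B->L'->D->R'->E->plug->H
Char 2 ('G'): step: R->7, L=5; G->plug->B->R->F->L->A->refl->H->L'->G->R'->F->plug->F
Char 3 ('A'): step: R->0, L->6 (L advanced); A->plug->A->R->E->L->H->refl->A->L'->C->R'->F->plug->F
Char 4 ('A'): step: R->1, L=6; A->plug->A->R->C->L->A->refl->H->L'->E->R'->D->plug->D
Char 5 ('A'): step: R->2, L=6; A->plug->A->R->H->L->B->refl->E->L'->B->R'->H->plug->E
Char 6 ('D'): step: R->3, L=6; D->plug->D->R->D->L->D->refl->C->L'->G->R'->H->plug->E
Char 7 ('F'): step: R->4, L=6; F->plug->F->R->H->L->B->refl->E->L'->B->R'->A->plug->A
Char 8 ('E'): step: R->5, L=6; E->plug->H->R->A->L->F->refl->G->L'->F->R'->A->plug->A
Char 9 ('C'): step: R->6, L=6; C->plug->C->R->G->L->C->refl->D->L'->D->R'->E->plug->H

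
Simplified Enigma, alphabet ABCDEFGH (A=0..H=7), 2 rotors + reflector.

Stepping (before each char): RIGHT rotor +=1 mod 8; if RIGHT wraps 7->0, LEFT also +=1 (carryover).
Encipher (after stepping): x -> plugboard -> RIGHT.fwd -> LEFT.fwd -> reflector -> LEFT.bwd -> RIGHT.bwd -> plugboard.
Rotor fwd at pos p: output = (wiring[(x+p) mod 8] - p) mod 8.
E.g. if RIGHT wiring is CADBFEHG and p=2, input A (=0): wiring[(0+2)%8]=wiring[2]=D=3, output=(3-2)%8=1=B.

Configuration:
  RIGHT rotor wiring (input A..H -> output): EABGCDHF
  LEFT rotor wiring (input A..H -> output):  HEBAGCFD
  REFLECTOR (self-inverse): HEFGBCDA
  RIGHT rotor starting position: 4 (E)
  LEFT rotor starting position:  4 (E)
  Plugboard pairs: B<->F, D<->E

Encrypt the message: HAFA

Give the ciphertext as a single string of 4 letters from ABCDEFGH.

Answer: DGBC

Derivation:
Char 1 ('H'): step: R->5, L=4; H->plug->H->R->F->L->A->refl->H->L'->D->R'->E->plug->D
Char 2 ('A'): step: R->6, L=4; A->plug->A->R->B->L->G->refl->D->L'->E->R'->G->plug->G
Char 3 ('F'): step: R->7, L=4; F->plug->B->R->F->L->A->refl->H->L'->D->R'->F->plug->B
Char 4 ('A'): step: R->0, L->5 (L advanced); A->plug->A->R->E->L->H->refl->A->L'->B->R'->C->plug->C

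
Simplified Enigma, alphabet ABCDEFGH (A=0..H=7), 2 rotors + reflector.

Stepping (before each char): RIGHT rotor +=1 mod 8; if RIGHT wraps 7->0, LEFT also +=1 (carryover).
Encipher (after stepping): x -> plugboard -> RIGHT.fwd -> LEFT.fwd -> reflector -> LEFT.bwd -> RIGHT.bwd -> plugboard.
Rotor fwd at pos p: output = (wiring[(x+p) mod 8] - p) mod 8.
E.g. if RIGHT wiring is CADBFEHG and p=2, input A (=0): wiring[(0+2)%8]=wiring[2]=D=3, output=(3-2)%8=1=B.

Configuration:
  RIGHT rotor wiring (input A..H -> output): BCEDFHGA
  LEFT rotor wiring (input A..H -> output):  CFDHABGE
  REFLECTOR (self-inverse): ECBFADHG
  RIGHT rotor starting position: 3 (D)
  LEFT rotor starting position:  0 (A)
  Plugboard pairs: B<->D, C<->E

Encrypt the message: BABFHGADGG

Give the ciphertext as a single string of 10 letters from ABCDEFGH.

Char 1 ('B'): step: R->4, L=0; B->plug->D->R->E->L->A->refl->E->L'->H->R'->H->plug->H
Char 2 ('A'): step: R->5, L=0; A->plug->A->R->C->L->D->refl->F->L'->B->R'->B->plug->D
Char 3 ('B'): step: R->6, L=0; B->plug->D->R->E->L->A->refl->E->L'->H->R'->G->plug->G
Char 4 ('F'): step: R->7, L=0; F->plug->F->R->G->L->G->refl->H->L'->D->R'->C->plug->E
Char 5 ('H'): step: R->0, L->1 (L advanced); H->plug->H->R->A->L->E->refl->A->L'->E->R'->C->plug->E
Char 6 ('G'): step: R->1, L=1; G->plug->G->R->H->L->B->refl->C->L'->B->R'->A->plug->A
Char 7 ('A'): step: R->2, L=1; A->plug->A->R->C->L->G->refl->H->L'->D->R'->C->plug->E
Char 8 ('D'): step: R->3, L=1; D->plug->B->R->C->L->G->refl->H->L'->D->R'->D->plug->B
Char 9 ('G'): step: R->4, L=1; G->plug->G->R->A->L->E->refl->A->L'->E->R'->D->plug->B
Char 10 ('G'): step: R->5, L=1; G->plug->G->R->G->L->D->refl->F->L'->F->R'->E->plug->C

Answer: HDGEEAEBBC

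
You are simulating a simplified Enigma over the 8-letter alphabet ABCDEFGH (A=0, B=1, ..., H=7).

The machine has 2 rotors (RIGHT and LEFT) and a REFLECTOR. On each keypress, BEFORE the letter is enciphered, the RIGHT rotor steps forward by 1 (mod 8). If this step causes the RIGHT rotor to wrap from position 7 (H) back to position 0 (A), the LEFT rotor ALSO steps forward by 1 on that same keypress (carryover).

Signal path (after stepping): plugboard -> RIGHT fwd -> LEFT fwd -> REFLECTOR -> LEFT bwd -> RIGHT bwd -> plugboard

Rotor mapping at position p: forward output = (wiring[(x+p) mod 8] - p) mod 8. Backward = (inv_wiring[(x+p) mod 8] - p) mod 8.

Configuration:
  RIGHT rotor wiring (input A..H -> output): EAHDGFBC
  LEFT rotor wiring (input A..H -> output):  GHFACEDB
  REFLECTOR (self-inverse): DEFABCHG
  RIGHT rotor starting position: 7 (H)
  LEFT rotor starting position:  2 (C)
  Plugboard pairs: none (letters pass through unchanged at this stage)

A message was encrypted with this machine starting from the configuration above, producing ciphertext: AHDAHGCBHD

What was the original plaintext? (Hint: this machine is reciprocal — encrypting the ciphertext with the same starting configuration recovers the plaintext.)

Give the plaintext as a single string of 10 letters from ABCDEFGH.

Answer: GDAEEFDABG

Derivation:
Char 1 ('A'): step: R->0, L->3 (L advanced); A->plug->A->R->E->L->G->refl->H->L'->B->R'->G->plug->G
Char 2 ('H'): step: R->1, L=3; H->plug->H->R->D->L->A->refl->D->L'->F->R'->D->plug->D
Char 3 ('D'): step: R->2, L=3; D->plug->D->R->D->L->A->refl->D->L'->F->R'->A->plug->A
Char 4 ('A'): step: R->3, L=3; A->plug->A->R->A->L->F->refl->C->L'->H->R'->E->plug->E
Char 5 ('H'): step: R->4, L=3; H->plug->H->R->H->L->C->refl->F->L'->A->R'->E->plug->E
Char 6 ('G'): step: R->5, L=3; G->plug->G->R->G->L->E->refl->B->L'->C->R'->F->plug->F
Char 7 ('C'): step: R->6, L=3; C->plug->C->R->G->L->E->refl->B->L'->C->R'->D->plug->D
Char 8 ('B'): step: R->7, L=3; B->plug->B->R->F->L->D->refl->A->L'->D->R'->A->plug->A
Char 9 ('H'): step: R->0, L->4 (L advanced); H->plug->H->R->C->L->H->refl->G->L'->A->R'->B->plug->B
Char 10 ('D'): step: R->1, L=4; D->plug->D->R->F->L->D->refl->A->L'->B->R'->G->plug->G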